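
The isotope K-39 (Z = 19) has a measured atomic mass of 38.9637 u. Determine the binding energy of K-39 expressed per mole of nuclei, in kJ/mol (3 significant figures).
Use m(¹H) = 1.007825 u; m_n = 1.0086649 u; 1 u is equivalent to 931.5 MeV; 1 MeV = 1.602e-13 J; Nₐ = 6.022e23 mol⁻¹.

3.22e+10 kJ/mol

Z = 19, so N = A − Z = 39 − 19 = 20.
Σm = 19·m(¹H) + 20·m_n = 19.148675 + 20.1732980 = 39.3219730 u
Mass defect Δm = 39.3219730 − 38.9637 = 0.3582730 u
Binding energy = Δm·c² = 0.3582730 × 931.5 MeV/u = 333.731 MeV
Per nucleus in joules: 333.731 MeV × 1.602e-13 J/MeV = 5.3464e-11 J
Per mole: 5.3464e-11 J × 6.022e23 mol⁻¹ = 3.2196e+13 J/mol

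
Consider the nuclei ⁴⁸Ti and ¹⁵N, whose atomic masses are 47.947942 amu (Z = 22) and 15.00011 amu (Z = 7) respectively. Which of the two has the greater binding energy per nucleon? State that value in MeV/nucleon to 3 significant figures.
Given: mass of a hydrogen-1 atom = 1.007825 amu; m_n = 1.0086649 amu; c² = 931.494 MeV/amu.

⁴⁸Ti: Σm = 22(1.007825) + 26(1.0086649) = 48.3974374 amu; Δm = 0.4494954 amu; E_B = 418.70 MeV; E_B/A = 8.723 MeV
¹⁵N: Σm = 7(1.007825) + 8(1.0086649) = 15.1240942 amu; Δm = 0.1239842 amu; E_B = 115.49 MeV; E_B/A = 7.699 MeV
⁴⁸Ti has the higher binding energy per nucleon, so it is the more tightly bound nucleus.

⁴⁸Ti; 8.72 MeV/nucleon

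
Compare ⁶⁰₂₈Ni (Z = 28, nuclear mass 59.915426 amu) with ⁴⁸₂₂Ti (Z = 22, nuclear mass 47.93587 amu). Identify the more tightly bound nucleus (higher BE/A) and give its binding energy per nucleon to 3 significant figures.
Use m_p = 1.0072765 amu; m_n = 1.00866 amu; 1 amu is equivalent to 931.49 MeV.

⁶⁰₂₈Ni: Σm = 28(1.0072765) + 32(1.00866) = 60.4808620 amu; Δm = 0.5654360 amu; E_B = 526.70 MeV; E_B/A = 8.778 MeV
⁴⁸₂₂Ti: Σm = 22(1.0072765) + 26(1.00866) = 48.3852430 amu; Δm = 0.4493730 amu; E_B = 418.59 MeV; E_B/A = 8.721 MeV
⁶⁰₂₈Ni has the higher binding energy per nucleon, so it is the more tightly bound nucleus.

⁶⁰₂₈Ni; 8.78 MeV/nucleon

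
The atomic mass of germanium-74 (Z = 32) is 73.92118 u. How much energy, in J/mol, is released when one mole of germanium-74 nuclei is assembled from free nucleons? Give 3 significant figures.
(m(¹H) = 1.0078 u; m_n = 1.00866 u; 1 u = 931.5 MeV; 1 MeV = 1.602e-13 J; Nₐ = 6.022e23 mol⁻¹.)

6.22e+13 J/mol

With 32 protons and 42 neutrons (A = 74):
Σm = 32·m(¹H) + 42·m_n = 32.2496 + 42.36372 = 74.61332 u
Mass defect Δm = 74.61332 − 73.92118 = 0.69214 u
Binding energy = Δm·c² = 0.69214 × 931.5 MeV/u = 644.728 MeV
Per nucleus in joules: 644.728 MeV × 1.602e-13 J/MeV = 1.0329e-10 J
Per mole: 1.0329e-10 J × 6.022e23 mol⁻¹ = 6.2201e+13 J/mol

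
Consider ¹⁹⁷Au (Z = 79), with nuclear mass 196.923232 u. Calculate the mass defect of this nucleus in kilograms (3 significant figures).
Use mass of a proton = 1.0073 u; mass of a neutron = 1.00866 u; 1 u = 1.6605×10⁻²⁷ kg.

The nucleus contains 79 protons and 197 − 79 = 118 neutrons.
Total constituent mass: 79 × 1.0073 + 118 × 1.00866 = 198.59858 u
The mass defect is 198.59858 − 196.923232 = 1.675348 u.
In SI units: 1.675348 u × 1.6605×10⁻²⁷ kg/u = 2.7819e-27 kg

2.78e-27 kg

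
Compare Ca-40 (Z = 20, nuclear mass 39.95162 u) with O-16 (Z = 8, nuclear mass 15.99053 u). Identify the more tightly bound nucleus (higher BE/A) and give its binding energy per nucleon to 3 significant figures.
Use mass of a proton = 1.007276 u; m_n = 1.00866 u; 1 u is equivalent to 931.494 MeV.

Ca-40; 8.55 MeV/nucleon

Ca-40: Σm = 20(1.007276) + 20(1.00866) = 40.318720 u; Δm = 0.367100 u; E_B = 341.95 MeV; E_B/A = 8.549 MeV
O-16: Σm = 8(1.007276) + 8(1.00866) = 16.127488 u; Δm = 0.136958 u; E_B = 127.5756 MeV; E_B/A = 7.973 MeV
Ca-40 has the higher binding energy per nucleon, so it is the more tightly bound nucleus.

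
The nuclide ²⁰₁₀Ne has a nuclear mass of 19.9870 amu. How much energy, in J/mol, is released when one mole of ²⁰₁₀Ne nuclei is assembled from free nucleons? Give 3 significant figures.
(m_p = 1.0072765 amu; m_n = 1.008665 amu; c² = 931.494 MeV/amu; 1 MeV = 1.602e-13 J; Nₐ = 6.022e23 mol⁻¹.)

1.55e+13 J/mol

Z = 10, so N = A − Z = 20 − 10 = 10.
Total constituent mass: 10 × 1.0072765 + 10 × 1.008665 = 20.1594150 amu
Mass defect Δm = 20.1594150 − 19.9870 = 0.1724150 amu
E_B = 0.1724150 × 931.494 = 160.604 MeV
Per nucleus in joules: 160.604 MeV × 1.602e-13 J/MeV = 2.5729e-11 J
Per mole: 2.5729e-11 J × 6.022e23 mol⁻¹ = 1.5494e+13 J/mol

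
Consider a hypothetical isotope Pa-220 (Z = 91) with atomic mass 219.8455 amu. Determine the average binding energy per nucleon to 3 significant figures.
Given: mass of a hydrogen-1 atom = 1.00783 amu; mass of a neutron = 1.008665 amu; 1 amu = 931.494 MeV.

8.40 MeV/nucleon

With 91 protons and 129 neutrons (A = 220):
Total constituent mass: 91 × 1.00783 + 129 × 1.008665 = 221.830315 amu
Mass defect Δm = 221.830315 − 219.8455 = 1.984815 amu
Binding energy = Δm·c² = 1.984815 × 931.494 MeV/amu = 1848.84 MeV
Dividing by A = 220 gives 8.404 MeV per nucleon.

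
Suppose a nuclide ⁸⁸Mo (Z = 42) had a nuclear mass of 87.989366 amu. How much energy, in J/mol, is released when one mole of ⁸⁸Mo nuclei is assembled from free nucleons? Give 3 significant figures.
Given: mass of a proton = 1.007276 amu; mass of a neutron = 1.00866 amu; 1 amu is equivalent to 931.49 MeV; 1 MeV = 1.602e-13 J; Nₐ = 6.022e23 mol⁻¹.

Σm = 42·m_p + 46·m_n = 42.305592 + 46.39836 = 88.703952 amu
Δm = 88.703952 − 87.989366 = 0.714586 amu
E_B = 0.714586 × 931.49 = 665.630 MeV
Per nucleus in joules: 665.630 MeV × 1.602e-13 J/MeV = 1.0663e-10 J
Per mole: 1.0663e-10 J × 6.022e23 mol⁻¹ = 6.4213e+13 J/mol

6.42e+13 J/mol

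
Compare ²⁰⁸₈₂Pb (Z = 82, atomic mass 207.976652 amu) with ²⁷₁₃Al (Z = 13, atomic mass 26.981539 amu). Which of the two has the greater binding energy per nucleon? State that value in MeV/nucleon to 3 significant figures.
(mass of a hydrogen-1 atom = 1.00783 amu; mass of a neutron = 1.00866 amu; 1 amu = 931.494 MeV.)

²⁰⁸₈₂Pb: Σm = 82(1.00783) + 126(1.00866) = 209.73322 amu; Δm = 1.756568 amu; E_B = 1636.233 MeV; E_B/A = 7.867 MeV
²⁷₁₃Al: Σm = 13(1.00783) + 14(1.00866) = 27.22303 amu; Δm = 0.241491 amu; E_B = 224.95 MeV; E_B/A = 8.331 MeV
²⁷₁₃Al has the higher binding energy per nucleon, so it is the more tightly bound nucleus.

²⁷₁₃Al; 8.33 MeV/nucleon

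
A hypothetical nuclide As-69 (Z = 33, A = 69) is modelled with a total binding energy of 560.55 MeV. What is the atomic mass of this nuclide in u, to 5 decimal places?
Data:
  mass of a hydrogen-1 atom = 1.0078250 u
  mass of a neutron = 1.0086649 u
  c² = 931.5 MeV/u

68.96839 u

Mass defect = 560.55 MeV / (931.5 MeV/u) = 0.6017713 u
Constituent mass = 33(1.0078250) + 36(1.0086649) = 69.5701614 u
Atomic mass = 69.5701614 − 0.6017713 = 68.9683901 u ≈ 68.96839 u (to 5 decimal places)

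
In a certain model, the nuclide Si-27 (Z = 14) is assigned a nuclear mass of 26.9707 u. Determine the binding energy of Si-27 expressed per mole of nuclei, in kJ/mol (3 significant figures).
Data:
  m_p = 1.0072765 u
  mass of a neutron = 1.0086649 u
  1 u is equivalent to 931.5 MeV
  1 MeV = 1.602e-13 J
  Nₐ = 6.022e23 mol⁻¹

2.19e+10 kJ/mol

Z = 14, so N = A − Z = 27 − 14 = 13.
Σm = 14·m_p + 13·m_n = 14.1018710 + 13.1126437 = 27.2145147 u
Mass defect Δm = 27.2145147 − 26.9707 = 0.2438147 u
Binding energy = Δm·c² = 0.2438147 × 931.5 MeV/u = 227.113 MeV
Per nucleus in joules: 227.113 MeV × 1.602e-13 J/MeV = 3.6384e-11 J
Per mole: 3.6384e-11 J × 6.022e23 mol⁻¹ = 2.1910e+13 J/mol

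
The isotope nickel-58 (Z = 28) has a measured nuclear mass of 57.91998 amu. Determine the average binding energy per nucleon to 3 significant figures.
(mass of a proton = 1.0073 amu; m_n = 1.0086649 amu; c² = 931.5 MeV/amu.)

The nucleus contains 28 protons and 58 − 28 = 30 neutrons.
Σm = 28·m_p + 30·m_n = 28.2044 + 30.2599470 = 58.4643470 amu
Mass defect Δm = 58.4643470 − 57.91998 = 0.5443670 amu
Converting to energy: 0.5443670 amu × 931.5 MeV/amu = 507.078 MeV
Per nucleon: 507.078 / 58 = 8.743 MeV

8.74 MeV/nucleon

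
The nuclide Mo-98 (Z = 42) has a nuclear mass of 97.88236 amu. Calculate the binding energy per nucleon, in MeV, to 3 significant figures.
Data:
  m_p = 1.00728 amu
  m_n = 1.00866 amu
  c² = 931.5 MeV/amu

With 42 protons and 56 neutrons (A = 98):
Mass of separated nucleons = 42(1.00728) + 56(1.00866) = 42.30576 + 56.48496 = 98.79072 amu
Δm = 98.79072 − 97.88236 = 0.90836 amu
Converting to energy: 0.90836 amu × 931.5 MeV/amu = 846.137 MeV
Dividing by A = 98 gives 8.634 MeV per nucleon.

8.63 MeV/nucleon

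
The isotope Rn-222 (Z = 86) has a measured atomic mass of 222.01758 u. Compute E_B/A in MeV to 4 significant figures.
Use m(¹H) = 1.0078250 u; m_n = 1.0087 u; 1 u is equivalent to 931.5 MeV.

7.715 MeV/nucleon

With 86 protons and 136 neutrons (A = 222):
Total constituent mass: 86 × 1.0078250 + 136 × 1.0087 = 223.8561500 u
The mass defect is 223.8561500 − 222.01758 = 1.8385700 u.
Converting to energy: 1.8385700 u × 931.5 MeV/u = 1712.63 MeV
BE/A = 1712.63 MeV / 222 = 7.715 MeV/nucleon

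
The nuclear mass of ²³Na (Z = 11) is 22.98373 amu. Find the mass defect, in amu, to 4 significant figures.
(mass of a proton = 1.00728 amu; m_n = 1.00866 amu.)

0.2003 amu

Mass of separated nucleons = 11(1.00728) + 12(1.00866) = 11.08008 + 12.10392 = 23.18400 amu
Mass defect Δm = 23.18400 − 22.98373 = 0.20027 amu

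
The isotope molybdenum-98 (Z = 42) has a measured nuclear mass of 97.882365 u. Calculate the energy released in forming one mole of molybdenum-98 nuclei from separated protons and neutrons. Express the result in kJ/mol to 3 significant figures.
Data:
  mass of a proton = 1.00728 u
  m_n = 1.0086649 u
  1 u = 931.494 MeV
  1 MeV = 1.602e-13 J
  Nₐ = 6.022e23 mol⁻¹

With 42 protons and 56 neutrons (A = 98):
Mass of separated nucleons = 42(1.00728) + 56(1.0086649) = 42.30576 + 56.4852344 = 98.7909944 u
The mass defect is 98.7909944 − 97.882365 = 0.9086294 u.
E_B = 0.9086294 × 931.494 = 846.383 MeV
Per nucleus in joules: 846.383 MeV × 1.602e-13 J/MeV = 1.3559e-10 J
Per mole: 1.3559e-10 J × 6.022e23 mol⁻¹ = 8.1652e+13 J/mol

8.17e+10 kJ/mol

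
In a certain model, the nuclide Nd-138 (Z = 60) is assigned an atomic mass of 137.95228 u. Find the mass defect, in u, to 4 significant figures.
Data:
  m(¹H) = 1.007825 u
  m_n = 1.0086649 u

1.193 u

Z = 60, so N = A − Z = 138 − 60 = 78.
Mass of separated nucleons = 60(1.007825) + 78(1.0086649) = 60.469500 + 78.6758622 = 139.1453622 u
Mass defect Δm = 139.1453622 − 137.95228 = 1.1930822 u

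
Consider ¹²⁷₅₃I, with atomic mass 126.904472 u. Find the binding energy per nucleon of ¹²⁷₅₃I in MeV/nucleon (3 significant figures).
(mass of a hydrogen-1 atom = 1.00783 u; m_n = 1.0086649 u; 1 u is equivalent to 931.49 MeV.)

8.45 MeV/nucleon

With 53 protons and 74 neutrons (A = 127):
Σm = 53·m(¹H) + 74·m_n = 53.41499 + 74.6412026 = 128.0561926 u
The mass defect is 128.0561926 − 126.904472 = 1.1517206 u.
Converting to energy: 1.1517206 u × 931.49 MeV/u = 1072.82 MeV
Dividing by A = 127 gives 8.447 MeV per nucleon.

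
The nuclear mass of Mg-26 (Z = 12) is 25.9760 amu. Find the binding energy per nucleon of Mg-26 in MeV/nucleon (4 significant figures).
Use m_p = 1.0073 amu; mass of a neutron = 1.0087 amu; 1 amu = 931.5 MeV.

Z = 12, so N = A − Z = 26 − 12 = 14.
Mass of separated nucleons = 12(1.0073) + 14(1.0087) = 12.0876 + 14.1218 = 26.2094 amu
Δm = 26.2094 − 25.9760 = 0.2334 amu
E_B = 0.2334 × 931.5 = 217.412 MeV
Dividing by A = 26 gives 8.362 MeV per nucleon.

8.362 MeV/nucleon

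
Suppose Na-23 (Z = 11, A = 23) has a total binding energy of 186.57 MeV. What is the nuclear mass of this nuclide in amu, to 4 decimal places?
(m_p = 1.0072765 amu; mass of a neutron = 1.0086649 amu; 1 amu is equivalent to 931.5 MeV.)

Mass defect = 186.57 MeV / (931.5 MeV/amu) = 0.200290 amu
Constituent mass = 11(1.0072765) + 12(1.0086649) = 23.1840203 amu
Nuclear mass = 23.1840203 − 0.200290 = 22.9837303 amu ≈ 22.9837 amu (to 4 decimal places)

22.9837 amu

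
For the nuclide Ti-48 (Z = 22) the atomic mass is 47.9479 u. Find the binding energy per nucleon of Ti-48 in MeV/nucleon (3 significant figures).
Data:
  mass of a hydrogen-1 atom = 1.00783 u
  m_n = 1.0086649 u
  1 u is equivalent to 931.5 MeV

8.73 MeV/nucleon

The nucleus contains 22 protons and 48 − 22 = 26 neutrons.
Mass of separated nucleons = 22(1.00783) + 26(1.0086649) = 22.17226 + 26.2252874 = 48.3975474 u
Mass defect Δm = 48.3975474 − 47.9479 = 0.4496474 u
E_B = 0.4496474 × 931.5 = 418.847 MeV
BE/A = 418.847 MeV / 48 = 8.726 MeV/nucleon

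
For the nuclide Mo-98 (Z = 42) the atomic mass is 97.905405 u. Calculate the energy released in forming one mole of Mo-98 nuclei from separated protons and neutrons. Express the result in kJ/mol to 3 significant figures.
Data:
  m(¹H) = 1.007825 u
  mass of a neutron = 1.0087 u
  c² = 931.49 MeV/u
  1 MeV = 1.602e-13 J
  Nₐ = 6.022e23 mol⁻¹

8.18e+10 kJ/mol

Σm = 42·m(¹H) + 56·m_n = 42.328650 + 56.4872 = 98.815850 u
Mass defect Δm = 98.815850 − 97.905405 = 0.910445 u
Binding energy = Δm·c² = 0.910445 × 931.49 MeV/u = 848.070 MeV
Per nucleus in joules: 848.070 MeV × 1.602e-13 J/MeV = 1.3586e-10 J
Per mole: 1.3586e-10 J × 6.022e23 mol⁻¹ = 8.1815e+13 J/mol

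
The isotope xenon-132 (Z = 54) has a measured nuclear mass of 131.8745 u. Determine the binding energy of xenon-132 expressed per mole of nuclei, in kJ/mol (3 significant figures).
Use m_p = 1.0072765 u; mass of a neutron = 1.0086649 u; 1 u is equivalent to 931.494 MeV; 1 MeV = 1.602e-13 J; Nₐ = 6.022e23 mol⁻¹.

Z = 54, so N = A − Z = 132 − 54 = 78.
Mass of separated nucleons = 54(1.0072765) + 78(1.0086649) = 54.3929310 + 78.6758622 = 133.0687932 u
The mass defect is 133.0687932 − 131.8745 = 1.1942932 u.
Converting to energy: 1.1942932 u × 931.494 MeV/u = 1112.48 MeV
Per nucleus in joules: 1112.48 MeV × 1.602e-13 J/MeV = 1.7822e-10 J
Per mole: 1.7822e-10 J × 6.022e23 mol⁻¹ = 1.0732e+14 J/mol

1.07e+11 kJ/mol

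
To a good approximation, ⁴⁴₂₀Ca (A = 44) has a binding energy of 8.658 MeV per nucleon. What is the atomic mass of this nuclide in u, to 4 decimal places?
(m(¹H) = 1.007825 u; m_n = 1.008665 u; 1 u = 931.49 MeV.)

43.9555 u

Total binding energy = 44 × 8.658 = 380.952 MeV
Mass defect = 380.952 MeV / (931.49 MeV/u) = 0.408971 u
Constituent mass = 20(1.007825) + 24(1.008665) = 44.364460 u
Atomic mass = 44.364460 − 0.408971 = 43.955489 u ≈ 43.9555 u (to 4 decimal places)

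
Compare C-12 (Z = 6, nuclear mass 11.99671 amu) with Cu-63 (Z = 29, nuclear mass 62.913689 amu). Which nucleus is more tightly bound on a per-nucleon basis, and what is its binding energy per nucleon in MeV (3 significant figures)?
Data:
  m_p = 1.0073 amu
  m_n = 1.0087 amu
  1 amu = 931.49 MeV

C-12: Σm = 6(1.0073) + 6(1.0087) = 12.0960 amu; Δm = 0.09929 amu; E_B = 92.488 MeV; E_B/A = 7.707 MeV
Cu-63: Σm = 29(1.0073) + 34(1.0087) = 63.5075 amu; Δm = 0.593811 amu; E_B = 553.13 MeV; E_B/A = 8.780 MeV
Cu-63 has the higher binding energy per nucleon, so it is the more tightly bound nucleus.

Cu-63; 8.78 MeV/nucleon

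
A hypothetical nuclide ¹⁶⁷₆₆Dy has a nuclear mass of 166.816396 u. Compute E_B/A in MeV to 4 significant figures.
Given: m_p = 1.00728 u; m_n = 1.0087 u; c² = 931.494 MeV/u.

8.605 MeV/nucleon

The nucleus contains 66 protons and 167 − 66 = 101 neutrons.
Total constituent mass: 66 × 1.00728 + 101 × 1.0087 = 168.35918 u
Δm = 168.35918 − 166.816396 = 1.542784 u
E_B = 1.542784 × 931.494 = 1437.09 MeV
Dividing by A = 167 gives 8.605 MeV per nucleon.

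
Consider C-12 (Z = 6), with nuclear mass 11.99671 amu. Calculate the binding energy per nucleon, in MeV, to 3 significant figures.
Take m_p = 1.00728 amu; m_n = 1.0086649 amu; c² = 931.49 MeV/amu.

7.68 MeV/nucleon

With 6 protons and 6 neutrons (A = 12):
Mass of separated nucleons = 6(1.00728) + 6(1.0086649) = 6.04368 + 6.0519894 = 12.0956694 amu
The mass defect is 12.0956694 − 11.99671 = 0.0989594 amu.
Binding energy = Δm·c² = 0.0989594 × 931.49 MeV/amu = 92.1797 MeV
Per nucleon: 92.1797 / 12 = 7.682 MeV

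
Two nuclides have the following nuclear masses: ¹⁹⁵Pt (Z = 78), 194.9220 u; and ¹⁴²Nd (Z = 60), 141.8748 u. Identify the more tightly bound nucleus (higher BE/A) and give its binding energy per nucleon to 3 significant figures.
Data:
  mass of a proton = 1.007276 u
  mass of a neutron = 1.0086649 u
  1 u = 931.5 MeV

¹⁴²Nd; 8.35 MeV/nucleon

¹⁹⁵Pt: Σm = 78(1.007276) + 117(1.0086649) = 196.5813213 u; Δm = 1.6593213 u; E_B = 1545.66 MeV; E_B/A = 7.926 MeV
¹⁴²Nd: Σm = 60(1.007276) + 82(1.0086649) = 143.1470818 u; Δm = 1.2722818 u; E_B = 1185.1 MeV; E_B/A = 8.346 MeV
¹⁴²Nd has the higher binding energy per nucleon, so it is the more tightly bound nucleus.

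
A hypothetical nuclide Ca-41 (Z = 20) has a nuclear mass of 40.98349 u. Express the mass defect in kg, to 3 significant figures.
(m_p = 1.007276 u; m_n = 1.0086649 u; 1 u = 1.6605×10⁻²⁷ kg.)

With 20 protons and 21 neutrons (A = 41):
Total constituent mass: 20 × 1.007276 + 21 × 1.0086649 = 41.3274829 u
Δm = 41.3274829 − 40.98349 = 0.3439929 u
In SI units: 0.3439929 u × 1.6605×10⁻²⁷ kg/u = 5.7120e-28 kg

5.71e-28 kg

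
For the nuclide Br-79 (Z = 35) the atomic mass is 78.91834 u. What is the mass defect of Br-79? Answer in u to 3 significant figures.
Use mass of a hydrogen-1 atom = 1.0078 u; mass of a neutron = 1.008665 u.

0.736 u

Total constituent mass: 35 × 1.0078 + 44 × 1.008665 = 79.654260 u
Δm = 79.654260 − 78.91834 = 0.735920 u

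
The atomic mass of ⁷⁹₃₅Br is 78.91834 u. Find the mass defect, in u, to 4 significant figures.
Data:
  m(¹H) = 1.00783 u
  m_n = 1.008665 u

0.7370 u

With 35 protons and 44 neutrons (A = 79):
Total constituent mass: 35 × 1.00783 + 44 × 1.008665 = 79.655310 u
Δm = 79.655310 − 78.91834 = 0.736970 u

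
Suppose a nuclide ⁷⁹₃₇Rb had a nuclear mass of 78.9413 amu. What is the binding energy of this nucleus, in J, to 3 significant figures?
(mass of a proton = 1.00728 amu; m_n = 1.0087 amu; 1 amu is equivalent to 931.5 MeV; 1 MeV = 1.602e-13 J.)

Z = 37, so N = A − Z = 79 − 37 = 42.
Σm = 37·m_p + 42·m_n = 37.26936 + 42.3654 = 79.63476 amu
The mass defect is 79.63476 − 78.9413 = 0.69346 amu.
E_B = 0.69346 × 931.5 = 645.958 MeV
In joules: 645.958 MeV × 1.602e-13 J/MeV = 1.0348e-10 J

1.03e-10 J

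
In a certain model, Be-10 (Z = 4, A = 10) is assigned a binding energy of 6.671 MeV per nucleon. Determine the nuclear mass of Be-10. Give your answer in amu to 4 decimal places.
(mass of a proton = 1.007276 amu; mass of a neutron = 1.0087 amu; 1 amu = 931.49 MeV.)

Total binding energy = 10 × 6.671 = 66.710 MeV
Mass defect = 66.710 MeV / (931.49 MeV/amu) = 0.071616 amu
Constituent mass = 4(1.007276) + 6(1.0087) = 10.081304 amu
Nuclear mass = 10.081304 − 0.071616 = 10.009688 amu ≈ 10.0097 amu (to 4 decimal places)

10.0097 amu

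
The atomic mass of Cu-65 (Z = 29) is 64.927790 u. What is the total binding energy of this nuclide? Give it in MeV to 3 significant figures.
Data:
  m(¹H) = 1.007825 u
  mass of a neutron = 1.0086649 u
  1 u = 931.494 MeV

With 29 protons and 36 neutrons (A = 65):
Σm = 29·m(¹H) + 36·m_n = 29.226925 + 36.3119364 = 65.5388614 u
Δm = 65.5388614 − 64.927790 = 0.6110714 u
Binding energy = Δm·c² = 0.6110714 × 931.494 MeV/u = 569.209 MeV

569 MeV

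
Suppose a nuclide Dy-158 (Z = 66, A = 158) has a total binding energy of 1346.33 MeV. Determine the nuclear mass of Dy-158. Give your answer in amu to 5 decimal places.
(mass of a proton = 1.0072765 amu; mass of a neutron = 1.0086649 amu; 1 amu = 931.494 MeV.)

157.83208 amu

Mass defect = 1346.33 MeV / (931.494 MeV/amu) = 1.4453448 amu
Constituent mass = 66(1.0072765) + 92(1.0086649) = 159.2774198 amu
Nuclear mass = 159.2774198 − 1.4453448 = 157.8320750 amu ≈ 157.83208 amu (to 5 decimal places)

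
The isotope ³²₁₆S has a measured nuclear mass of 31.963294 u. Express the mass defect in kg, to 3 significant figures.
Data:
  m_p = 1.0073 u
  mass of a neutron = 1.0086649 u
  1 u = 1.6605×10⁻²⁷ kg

Mass of separated nucleons = 16(1.0073) + 16(1.0086649) = 16.1168 + 16.1386384 = 32.2554384 u
Mass defect Δm = 32.2554384 − 31.963294 = 0.2921444 u
In SI units: 0.2921444 u × 1.6605×10⁻²⁷ kg/u = 4.8511e-28 kg

4.85e-28 kg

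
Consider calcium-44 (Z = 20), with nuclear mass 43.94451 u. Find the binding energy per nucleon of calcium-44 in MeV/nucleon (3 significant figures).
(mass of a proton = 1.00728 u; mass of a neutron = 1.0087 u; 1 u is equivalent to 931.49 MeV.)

8.68 MeV/nucleon

The nucleus contains 20 protons and 44 − 20 = 24 neutrons.
Σm = 20·m_p + 24·m_n = 20.14560 + 24.2088 = 44.35440 u
Mass defect Δm = 44.35440 − 43.94451 = 0.40989 u
Binding energy = Δm·c² = 0.40989 × 931.49 MeV/u = 381.808 MeV
BE/A = 381.808 MeV / 44 = 8.677 MeV/nucleon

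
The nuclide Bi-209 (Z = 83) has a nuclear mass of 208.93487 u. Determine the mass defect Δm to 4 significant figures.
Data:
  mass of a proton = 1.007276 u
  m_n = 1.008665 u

Mass of separated nucleons = 83(1.007276) + 126(1.008665) = 83.603908 + 127.091790 = 210.695698 u
The mass defect is 210.695698 − 208.93487 = 1.760828 u.

1.761 u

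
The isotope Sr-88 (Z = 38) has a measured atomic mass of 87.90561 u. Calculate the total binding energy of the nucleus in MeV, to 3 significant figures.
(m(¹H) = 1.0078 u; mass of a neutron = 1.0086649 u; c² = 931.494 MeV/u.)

With 38 protons and 50 neutrons (A = 88):
Total constituent mass: 38 × 1.0078 + 50 × 1.0086649 = 88.7296450 u
Mass defect Δm = 88.7296450 − 87.90561 = 0.8240350 u
Converting to energy: 0.8240350 u × 931.494 MeV/u = 767.584 MeV

768 MeV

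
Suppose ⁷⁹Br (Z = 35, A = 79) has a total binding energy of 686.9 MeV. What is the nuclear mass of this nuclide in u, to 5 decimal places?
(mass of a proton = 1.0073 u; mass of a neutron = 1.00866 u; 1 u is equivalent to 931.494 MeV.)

78.89912 u

Mass defect = 686.9 MeV / (931.494 MeV/u) = 0.7374175 u
Constituent mass = 35(1.0073) + 44(1.00866) = 79.63654 u
Nuclear mass = 79.63654 − 0.7374175 = 78.8991225 u ≈ 78.89912 u (to 5 decimal places)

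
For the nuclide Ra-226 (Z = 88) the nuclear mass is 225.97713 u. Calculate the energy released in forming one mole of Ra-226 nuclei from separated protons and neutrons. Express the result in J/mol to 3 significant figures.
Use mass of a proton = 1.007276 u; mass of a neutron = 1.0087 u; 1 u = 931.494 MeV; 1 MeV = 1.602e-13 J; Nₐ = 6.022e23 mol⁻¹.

1.67e+14 J/mol

Z = 88, so N = A − Z = 226 − 88 = 138.
Total constituent mass: 88 × 1.007276 + 138 × 1.0087 = 227.840888 u
Δm = 227.840888 − 225.97713 = 1.863758 u
E_B = 1.863758 × 931.494 = 1736.08 MeV
Per nucleus in joules: 1736.08 MeV × 1.602e-13 J/MeV = 2.7812e-10 J
Per mole: 2.7812e-10 J × 6.022e23 mol⁻¹ = 1.6748e+14 J/mol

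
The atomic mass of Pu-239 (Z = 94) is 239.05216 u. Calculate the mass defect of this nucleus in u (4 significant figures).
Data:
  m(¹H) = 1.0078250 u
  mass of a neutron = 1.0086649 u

1.940 u

Z = 94, so N = A − Z = 239 − 94 = 145.
Total constituent mass: 94 × 1.0078250 + 145 × 1.0086649 = 240.9919605 u
Mass defect Δm = 240.9919605 − 239.05216 = 1.9398005 u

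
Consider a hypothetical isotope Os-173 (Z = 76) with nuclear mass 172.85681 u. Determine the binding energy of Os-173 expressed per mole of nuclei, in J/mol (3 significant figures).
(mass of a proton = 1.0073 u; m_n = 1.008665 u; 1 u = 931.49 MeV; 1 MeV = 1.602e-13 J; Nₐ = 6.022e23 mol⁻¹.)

1.38e+14 J/mol

Total constituent mass: 76 × 1.0073 + 97 × 1.008665 = 174.395305 u
The mass defect is 174.395305 − 172.85681 = 1.538495 u.
E_B = 1.538495 × 931.49 = 1433.09 MeV
Per nucleus in joules: 1433.09 MeV × 1.602e-13 J/MeV = 2.2958e-10 J
Per mole: 2.2958e-10 J × 6.022e23 mol⁻¹ = 1.3825e+14 J/mol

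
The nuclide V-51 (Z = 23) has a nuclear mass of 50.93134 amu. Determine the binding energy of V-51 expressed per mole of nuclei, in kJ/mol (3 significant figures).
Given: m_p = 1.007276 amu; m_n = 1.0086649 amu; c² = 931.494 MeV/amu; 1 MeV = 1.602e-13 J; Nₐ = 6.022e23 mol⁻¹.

Mass of separated nucleons = 23(1.007276) + 28(1.0086649) = 23.167348 + 28.2426172 = 51.4099652 amu
The mass defect is 51.4099652 − 50.93134 = 0.4786252 amu.
E_B = 0.4786252 × 931.494 = 445.837 MeV
Per nucleus in joules: 445.837 MeV × 1.602e-13 J/MeV = 7.1423e-11 J
Per mole: 7.1423e-11 J × 6.022e23 mol⁻¹ = 4.3011e+13 J/mol

4.30e+10 kJ/mol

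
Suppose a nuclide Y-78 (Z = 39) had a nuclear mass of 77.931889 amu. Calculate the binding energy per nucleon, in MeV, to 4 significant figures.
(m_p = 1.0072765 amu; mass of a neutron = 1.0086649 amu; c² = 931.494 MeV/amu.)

8.238 MeV/nucleon

Total constituent mass: 39 × 1.0072765 + 39 × 1.0086649 = 78.6217146 amu
Δm = 78.6217146 − 77.931889 = 0.6898256 amu
Converting to energy: 0.6898256 amu × 931.494 MeV/amu = 642.568 MeV
Dividing by A = 78 gives 8.238 MeV per nucleon.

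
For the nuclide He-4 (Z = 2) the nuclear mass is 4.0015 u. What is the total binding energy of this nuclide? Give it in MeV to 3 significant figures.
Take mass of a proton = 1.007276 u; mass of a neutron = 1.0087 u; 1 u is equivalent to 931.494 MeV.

28.4 MeV

Z = 2, so N = A − Z = 4 − 2 = 2.
Mass of separated nucleons = 2(1.007276) + 2(1.0087) = 2.014552 + 2.0174 = 4.031952 u
The mass defect is 4.031952 − 4.0015 = 0.030452 u.
Converting to energy: 0.030452 u × 931.494 MeV/u = 28.3659 MeV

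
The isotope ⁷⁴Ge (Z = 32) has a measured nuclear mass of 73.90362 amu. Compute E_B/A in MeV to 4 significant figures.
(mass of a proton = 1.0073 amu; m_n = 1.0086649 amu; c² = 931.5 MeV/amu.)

With 32 protons and 42 neutrons (A = 74):
Σm = 32·m_p + 42·m_n = 32.2336 + 42.3639258 = 74.5975258 amu
Δm = 74.5975258 − 73.90362 = 0.6939058 amu
Converting to energy: 0.6939058 amu × 931.5 MeV/amu = 646.373 MeV
BE/A = 646.373 MeV / 74 = 8.735 MeV/nucleon

8.735 MeV/nucleon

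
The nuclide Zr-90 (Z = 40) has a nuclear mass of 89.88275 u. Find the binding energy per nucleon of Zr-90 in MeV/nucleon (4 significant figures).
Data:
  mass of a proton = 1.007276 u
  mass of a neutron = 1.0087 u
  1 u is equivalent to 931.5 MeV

8.728 MeV/nucleon

With 40 protons and 50 neutrons (A = 90):
Total constituent mass: 40 × 1.007276 + 50 × 1.0087 = 90.726040 u
Mass defect Δm = 90.726040 − 89.88275 = 0.843290 u
Binding energy = Δm·c² = 0.843290 × 931.5 MeV/u = 785.525 MeV
Dividing by A = 90 gives 8.728 MeV per nucleon.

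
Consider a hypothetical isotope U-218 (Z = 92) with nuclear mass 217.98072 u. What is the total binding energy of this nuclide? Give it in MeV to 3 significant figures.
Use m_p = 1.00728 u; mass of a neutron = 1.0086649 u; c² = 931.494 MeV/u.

1660 MeV

The nucleus contains 92 protons and 218 − 92 = 126 neutrons.
Total constituent mass: 92 × 1.00728 + 126 × 1.0086649 = 219.7615374 u
Mass defect Δm = 219.7615374 − 217.98072 = 1.7808174 u
E_B = 1.7808174 × 931.494 = 1658.82 MeV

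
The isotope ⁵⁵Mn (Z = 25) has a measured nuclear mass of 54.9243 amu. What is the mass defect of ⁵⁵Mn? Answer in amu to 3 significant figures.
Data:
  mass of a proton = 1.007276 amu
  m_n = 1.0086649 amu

0.518 amu

Z = 25, so N = A − Z = 55 − 25 = 30.
Σm = 25·m_p + 30·m_n = 25.181900 + 30.2599470 = 55.4418470 amu
Mass defect Δm = 55.4418470 − 54.9243 = 0.5175470 amu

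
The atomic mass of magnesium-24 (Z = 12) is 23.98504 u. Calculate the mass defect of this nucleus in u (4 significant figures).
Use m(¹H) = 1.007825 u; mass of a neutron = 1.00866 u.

With 12 protons and 12 neutrons (A = 24):
Σm = 12·m(¹H) + 12·m_n = 12.093900 + 12.10392 = 24.197820 u
Δm = 24.197820 − 23.98504 = 0.212780 u

0.2128 u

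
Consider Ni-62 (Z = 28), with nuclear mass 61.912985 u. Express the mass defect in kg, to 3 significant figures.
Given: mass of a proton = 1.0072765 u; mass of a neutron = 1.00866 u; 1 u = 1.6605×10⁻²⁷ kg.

Total constituent mass: 28 × 1.0072765 + 34 × 1.00866 = 62.4981820 u
Mass defect Δm = 62.4981820 − 61.912985 = 0.5851970 u
In SI units: 0.5851970 u × 1.6605×10⁻²⁷ kg/u = 9.7172e-28 kg

9.72e-28 kg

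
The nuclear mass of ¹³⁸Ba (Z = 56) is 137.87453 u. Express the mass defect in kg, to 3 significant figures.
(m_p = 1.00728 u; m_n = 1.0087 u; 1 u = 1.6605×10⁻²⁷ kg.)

Σm = 56·m_p + 82·m_n = 56.40768 + 82.7134 = 139.12108 u
Δm = 139.12108 − 137.87453 = 1.24655 u
In SI units: 1.24655 u × 1.6605×10⁻²⁷ kg/u = 2.0699e-27 kg

2.07e-27 kg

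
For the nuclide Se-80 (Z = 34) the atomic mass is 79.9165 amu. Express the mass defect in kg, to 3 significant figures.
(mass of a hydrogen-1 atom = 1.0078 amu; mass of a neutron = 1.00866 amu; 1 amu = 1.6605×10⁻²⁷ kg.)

1.24e-27 kg

Z = 34, so N = A − Z = 80 − 34 = 46.
Mass of separated nucleons = 34(1.0078) + 46(1.00866) = 34.2652 + 46.39836 = 80.66356 amu
Mass defect Δm = 80.66356 − 79.9165 = 0.74706 amu
In SI units: 0.74706 amu × 1.6605×10⁻²⁷ kg/amu = 1.2405e-27 kg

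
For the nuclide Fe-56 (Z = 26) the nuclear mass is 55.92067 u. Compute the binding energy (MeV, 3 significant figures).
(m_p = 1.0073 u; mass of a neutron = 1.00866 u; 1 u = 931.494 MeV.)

With 26 protons and 30 neutrons (A = 56):
Mass of separated nucleons = 26(1.0073) + 30(1.00866) = 26.1898 + 30.25980 = 56.44960 u
The mass defect is 56.44960 − 55.92067 = 0.52893 u.
Binding energy = Δm·c² = 0.52893 × 931.494 MeV/u = 492.695 MeV

493 MeV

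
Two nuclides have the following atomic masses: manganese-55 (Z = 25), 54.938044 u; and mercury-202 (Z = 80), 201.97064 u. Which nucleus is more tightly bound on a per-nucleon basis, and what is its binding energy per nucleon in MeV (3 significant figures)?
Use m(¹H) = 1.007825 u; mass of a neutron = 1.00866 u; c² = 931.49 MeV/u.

manganese-55: Σm = 25(1.007825) + 30(1.00866) = 55.455425 u; Δm = 0.517381 u; E_B = 481.935 MeV; E_B/A = 8.762 MeV
mercury-202: Σm = 80(1.007825) + 122(1.00866) = 203.682520 u; Δm = 1.711880 u; E_B = 1594.6 MeV; E_B/A = 7.894 MeV
manganese-55 has the higher binding energy per nucleon, so it is the more tightly bound nucleus.

manganese-55; 8.76 MeV/nucleon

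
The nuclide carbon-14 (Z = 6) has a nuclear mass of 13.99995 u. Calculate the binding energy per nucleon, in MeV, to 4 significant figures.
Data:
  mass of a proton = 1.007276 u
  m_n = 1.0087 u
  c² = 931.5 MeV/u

7.539 MeV/nucleon

Z = 6, so N = A − Z = 14 − 6 = 8.
Mass of separated nucleons = 6(1.007276) + 8(1.0087) = 6.043656 + 8.0696 = 14.113256 u
Δm = 14.113256 − 13.99995 = 0.113306 u
Binding energy = Δm·c² = 0.113306 × 931.5 MeV/u = 105.545 MeV
BE/A = 105.545 MeV / 14 = 7.539 MeV/nucleon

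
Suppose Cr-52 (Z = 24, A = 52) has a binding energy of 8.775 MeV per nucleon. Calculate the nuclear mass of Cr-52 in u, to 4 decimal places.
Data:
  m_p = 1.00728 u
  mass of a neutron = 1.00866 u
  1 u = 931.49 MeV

51.9273 u

Total binding energy = 52 × 8.775 = 456.300 MeV
Mass defect = 456.300 MeV / (931.49 MeV/u) = 0.489860 u
Constituent mass = 24(1.00728) + 28(1.00866) = 52.41720 u
Nuclear mass = 52.41720 − 0.489860 = 51.927340 u ≈ 51.9273 u (to 4 decimal places)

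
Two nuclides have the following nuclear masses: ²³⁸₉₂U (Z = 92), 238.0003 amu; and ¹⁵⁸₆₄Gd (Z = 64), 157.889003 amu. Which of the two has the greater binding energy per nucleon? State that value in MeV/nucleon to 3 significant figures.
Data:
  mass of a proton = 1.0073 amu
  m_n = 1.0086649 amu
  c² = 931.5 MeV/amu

¹⁵⁸₆₄Gd; 8.21 MeV/nucleon

²³⁸₉₂U: Σm = 92(1.0073) + 146(1.0086649) = 239.9366754 amu; Δm = 1.9363754 amu; E_B = 1803.7 MeV; E_B/A = 7.579 MeV
¹⁵⁸₆₄Gd: Σm = 64(1.0073) + 94(1.0086649) = 159.2817006 amu; Δm = 1.3926976 amu; E_B = 1297.3 MeV; E_B/A = 8.211 MeV
¹⁵⁸₆₄Gd has the higher binding energy per nucleon, so it is the more tightly bound nucleus.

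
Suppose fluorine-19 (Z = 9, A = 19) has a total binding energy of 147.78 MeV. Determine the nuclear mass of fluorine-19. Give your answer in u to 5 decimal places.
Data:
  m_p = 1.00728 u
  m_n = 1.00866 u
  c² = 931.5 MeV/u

Mass defect = 147.78 MeV / (931.5 MeV/u) = 0.1586473 u
Constituent mass = 9(1.00728) + 10(1.00866) = 19.15212 u
Nuclear mass = 19.15212 − 0.1586473 = 18.9934727 u ≈ 18.99347 u (to 5 decimal places)

18.99347 u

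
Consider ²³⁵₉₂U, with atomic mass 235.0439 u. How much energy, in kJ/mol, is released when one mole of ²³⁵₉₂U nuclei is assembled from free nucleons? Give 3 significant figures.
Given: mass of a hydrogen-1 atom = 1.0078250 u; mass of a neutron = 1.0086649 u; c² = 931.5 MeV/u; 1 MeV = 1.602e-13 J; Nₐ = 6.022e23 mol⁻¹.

1.72e+11 kJ/mol

Σm = 92·m(¹H) + 143·m_n = 92.7199000 + 144.2390807 = 236.9589807 u
The mass defect is 236.9589807 − 235.0439 = 1.9150807 u.
Converting to energy: 1.9150807 u × 931.5 MeV/u = 1783.90 MeV
Per nucleus in joules: 1783.90 MeV × 1.602e-13 J/MeV = 2.8578e-10 J
Per mole: 2.8578e-10 J × 6.022e23 mol⁻¹ = 1.7210e+14 J/mol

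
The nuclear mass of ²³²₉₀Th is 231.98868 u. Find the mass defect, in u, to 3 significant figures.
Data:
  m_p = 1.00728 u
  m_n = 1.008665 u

Z = 90, so N = A − Z = 232 − 90 = 142.
Total constituent mass: 90 × 1.00728 + 142 × 1.008665 = 233.885630 u
Mass defect Δm = 233.885630 − 231.98868 = 1.896950 u

1.90 u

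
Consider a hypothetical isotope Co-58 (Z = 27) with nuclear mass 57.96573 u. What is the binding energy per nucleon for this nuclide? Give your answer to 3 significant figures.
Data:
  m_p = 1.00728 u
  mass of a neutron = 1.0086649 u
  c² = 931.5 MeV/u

The nucleus contains 27 protons and 58 − 27 = 31 neutrons.
Σm = 27·m_p + 31·m_n = 27.19656 + 31.2686119 = 58.4651719 u
Mass defect Δm = 58.4651719 − 57.96573 = 0.4994419 u
Converting to energy: 0.4994419 u × 931.5 MeV/u = 465.230 MeV
Dividing by A = 58 gives 8.021 MeV per nucleon.

8.02 MeV/nucleon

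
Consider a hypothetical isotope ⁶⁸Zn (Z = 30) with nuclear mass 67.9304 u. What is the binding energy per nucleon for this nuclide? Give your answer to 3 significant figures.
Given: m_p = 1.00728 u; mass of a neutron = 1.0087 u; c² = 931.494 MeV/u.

8.47 MeV/nucleon

Z = 30, so N = A − Z = 68 − 30 = 38.
Mass of separated nucleons = 30(1.00728) + 38(1.0087) = 30.21840 + 38.3306 = 68.54900 u
Mass defect Δm = 68.54900 − 67.9304 = 0.61860 u
E_B = 0.61860 × 931.494 = 576.222 MeV
Dividing by A = 68 gives 8.474 MeV per nucleon.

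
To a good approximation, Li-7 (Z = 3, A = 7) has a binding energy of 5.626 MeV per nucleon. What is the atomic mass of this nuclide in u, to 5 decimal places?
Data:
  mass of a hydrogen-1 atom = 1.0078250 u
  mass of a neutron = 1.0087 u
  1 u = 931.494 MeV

7.01600 u

Total binding energy = 7 × 5.626 = 39.382 MeV
Mass defect = 39.382 MeV / (931.494 MeV/u) = 0.0422783 u
Constituent mass = 3(1.0078250) + 4(1.0087) = 7.0582750 u
Atomic mass = 7.0582750 − 0.0422783 = 7.0159967 u ≈ 7.01600 u (to 5 decimal places)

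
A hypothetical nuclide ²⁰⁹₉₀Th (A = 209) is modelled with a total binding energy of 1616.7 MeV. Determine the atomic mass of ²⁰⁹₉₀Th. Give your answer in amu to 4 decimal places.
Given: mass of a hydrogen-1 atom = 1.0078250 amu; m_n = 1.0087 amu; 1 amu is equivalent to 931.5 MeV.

Mass defect = 1616.7 MeV / (931.5 MeV/amu) = 1.735588 amu
Constituent mass = 90(1.0078250) + 119(1.0087) = 210.7395500 amu
Atomic mass = 210.7395500 − 1.735588 = 209.0039620 amu ≈ 209.0040 amu (to 4 decimal places)

209.0040 amu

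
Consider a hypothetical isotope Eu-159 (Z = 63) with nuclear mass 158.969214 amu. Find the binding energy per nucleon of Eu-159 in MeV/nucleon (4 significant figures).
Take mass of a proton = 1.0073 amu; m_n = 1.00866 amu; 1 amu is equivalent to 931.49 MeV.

7.745 MeV/nucleon

Z = 63, so N = A − Z = 159 − 63 = 96.
Mass of separated nucleons = 63(1.0073) + 96(1.00866) = 63.4599 + 96.83136 = 160.29126 amu
Mass defect Δm = 160.29126 − 158.969214 = 1.322046 amu
E_B = 1.322046 × 931.49 = 1231.47 MeV
BE/A = 1231.47 MeV / 159 = 7.745 MeV/nucleon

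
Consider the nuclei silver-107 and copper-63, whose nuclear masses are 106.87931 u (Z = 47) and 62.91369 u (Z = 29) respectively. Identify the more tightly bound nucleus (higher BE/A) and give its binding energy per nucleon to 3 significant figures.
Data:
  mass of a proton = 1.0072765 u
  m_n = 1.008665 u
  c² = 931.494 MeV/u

copper-63; 8.75 MeV/nucleon

silver-107: Σm = 47(1.0072765) + 60(1.008665) = 107.8618955 u; Δm = 0.9825855 u; E_B = 915.27 MeV; E_B/A = 8.554 MeV
copper-63: Σm = 29(1.0072765) + 34(1.008665) = 63.5056285 u; Δm = 0.5919385 u; E_B = 551.39 MeV; E_B/A = 8.752 MeV
copper-63 has the higher binding energy per nucleon, so it is the more tightly bound nucleus.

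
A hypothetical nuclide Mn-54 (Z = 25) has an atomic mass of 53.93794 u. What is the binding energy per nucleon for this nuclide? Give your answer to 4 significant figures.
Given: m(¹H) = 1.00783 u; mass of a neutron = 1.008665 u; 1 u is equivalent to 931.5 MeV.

8.782 MeV/nucleon

Z = 25, so N = A − Z = 54 − 25 = 29.
Total constituent mass: 25 × 1.00783 + 29 × 1.008665 = 54.447035 u
The mass defect is 54.447035 − 53.93794 = 0.509095 u.
Binding energy = Δm·c² = 0.509095 × 931.5 MeV/u = 474.222 MeV
BE/A = 474.222 MeV / 54 = 8.782 MeV/nucleon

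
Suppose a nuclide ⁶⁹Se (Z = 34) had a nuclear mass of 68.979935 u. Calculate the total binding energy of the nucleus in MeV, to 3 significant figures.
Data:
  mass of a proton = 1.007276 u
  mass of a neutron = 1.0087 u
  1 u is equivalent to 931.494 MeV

Mass of separated nucleons = 34(1.007276) + 35(1.0087) = 34.247384 + 35.3045 = 69.551884 u
Mass defect Δm = 69.551884 − 68.979935 = 0.571949 u
Converting to energy: 0.571949 u × 931.494 MeV/u = 532.767 MeV

533 MeV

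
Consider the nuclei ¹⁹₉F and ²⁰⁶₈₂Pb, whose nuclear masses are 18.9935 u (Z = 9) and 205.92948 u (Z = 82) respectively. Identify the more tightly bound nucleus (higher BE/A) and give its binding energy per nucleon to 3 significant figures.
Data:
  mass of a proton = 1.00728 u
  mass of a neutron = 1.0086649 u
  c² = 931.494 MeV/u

¹⁹₉F: Σm = 9(1.00728) + 10(1.0086649) = 19.1521690 u; Δm = 0.1586690 u; E_B = 147.80 MeV; E_B/A = 7.779 MeV
²⁰⁶₈₂Pb: Σm = 82(1.00728) + 124(1.0086649) = 207.6714076 u; Δm = 1.7419276 u; E_B = 1622.6 MeV; E_B/A = 7.877 MeV
²⁰⁶₈₂Pb has the higher binding energy per nucleon, so it is the more tightly bound nucleus.

²⁰⁶₈₂Pb; 7.88 MeV/nucleon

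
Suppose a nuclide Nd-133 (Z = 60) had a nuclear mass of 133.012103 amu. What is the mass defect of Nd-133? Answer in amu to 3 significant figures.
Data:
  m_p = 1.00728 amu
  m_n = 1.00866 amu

Z = 60, so N = A − Z = 133 − 60 = 73.
Total constituent mass: 60 × 1.00728 + 73 × 1.00866 = 134.06898 amu
Mass defect Δm = 134.06898 − 133.012103 = 1.056877 amu

1.06 amu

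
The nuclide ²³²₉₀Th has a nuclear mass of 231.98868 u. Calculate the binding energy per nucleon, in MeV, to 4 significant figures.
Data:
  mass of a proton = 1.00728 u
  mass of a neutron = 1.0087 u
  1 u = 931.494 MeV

7.636 MeV/nucleon

The nucleus contains 90 protons and 232 − 90 = 142 neutrons.
Mass of separated nucleons = 90(1.00728) + 142(1.0087) = 90.65520 + 143.2354 = 233.89060 u
Δm = 233.89060 − 231.98868 = 1.90192 u
Converting to energy: 1.90192 u × 931.494 MeV/u = 1771.63 MeV
BE/A = 1771.63 MeV / 232 = 7.636 MeV/nucleon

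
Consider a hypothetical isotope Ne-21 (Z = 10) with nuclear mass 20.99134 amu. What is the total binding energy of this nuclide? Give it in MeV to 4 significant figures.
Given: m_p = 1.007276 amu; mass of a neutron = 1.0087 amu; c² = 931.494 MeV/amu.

165.0 MeV

Z = 10, so N = A − Z = 21 − 10 = 11.
Σm = 10·m_p + 11·m_n = 10.072760 + 11.0957 = 21.168460 amu
Mass defect Δm = 21.168460 − 20.99134 = 0.177120 amu
Converting to energy: 0.177120 amu × 931.494 MeV/amu = 164.986 MeV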